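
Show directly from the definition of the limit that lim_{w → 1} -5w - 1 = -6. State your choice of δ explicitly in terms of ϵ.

δ = ϵ/5

Suppose ϵ > 0. We need δ > 0 so that 0 < |w − 1| < δ implies |(-5w - 1) + 6| < ϵ.
|(-5w - 1) + 6| = |-5w + 5| = 5|w − 1|.
So 5|w − 1| < ϵ exactly when |w − 1| < ϵ/5.
Choosing δ = ϵ/5 gives |(-5w - 1) + 6| = 5|w − 1| < ϵ whenever |w − 1| < δ.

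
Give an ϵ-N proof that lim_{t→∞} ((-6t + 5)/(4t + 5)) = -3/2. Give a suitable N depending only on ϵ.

N = (25/8)/ϵ

Let ϵ > 0. We seek N > 0 such that t > N implies |(-6t + 5)/(4t + 5) + 3/2| < ϵ.
(-6t + 5)/(4t + 5) + 3/2 = (4(-6t + 5) − (-6)(4t + 5)) / (4(4t + 5)) = 50/(4(4t + 5)).
For t > 0 we have 4t + 5 > 4t, so |(-6t + 5)/(4t + 5) + 3/2| = 50/(4(4t + 5)) < 50/(4·4t) = (25/8)/t.
Thus |(-6t + 5)/(4t + 5) + 3/2| < ϵ whenever t > (25/8)/ϵ.
Take N = (25/8)/ϵ. If t > N then |(-6t + 5)/(4t + 5) + 3/2| < (25/8)/t < ϵ.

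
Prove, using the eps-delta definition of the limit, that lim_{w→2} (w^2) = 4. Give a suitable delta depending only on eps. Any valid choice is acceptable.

Suppose eps > 0. We seek delta > 0 with 0 < |w − 2| < delta ⇒ |w^2 − 4| < eps.
Factor: w^2 − 4 = (w − 2)(w + 2), so |w^2 − 4| = |w − 2|·|w + 2|.
Restrict delta ≤ 2. Then |w − 2| < 2 gives |w| < 4, so by the triangle inequality |w + 2| ≤ 4 + 2 = 6.
Hence |w^2 − 4| ≤ 6|w − 2|, which is < eps once |w − 2| < eps/6.
Take delta = min(2, eps/6). If 0 < |w − 2| < delta then both bounds hold and |w^2 − 4| ≤ 6|w − 2| < 6·(eps/6) = eps.

delta = min(2, eps/6)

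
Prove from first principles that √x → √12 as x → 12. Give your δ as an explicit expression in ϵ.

Let ϵ > 0. We want δ > 0 such that 0 < |x − 12| < δ implies |√x − √12| < ϵ.
Rationalise: √x − √12 = (x − 12)/(√x + √12), so |√x − √12| = |x − 12|/(√x + √12).
Restrict δ ≤ 12 so that |x − 12| < 12 forces x > 0, and then √x + √12 > √12.
Hence |√x − √12| < |x − 12|/√12, which is < ϵ once |x − 12| < √12·ϵ.
Take δ = min(12, √12·ϵ). If 0 < |x − 12| < δ then x > 0 and |√x − √12| < |x − 12|/√12 < ϵ.

δ = min(12, √12·ϵ)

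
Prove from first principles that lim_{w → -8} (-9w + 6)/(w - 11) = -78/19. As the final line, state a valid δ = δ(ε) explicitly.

δ = min(19/2, (361/186)ε)

Let ε > 0. We want δ > 0 with 0 < |w + 8| < δ ⇒ |(-9w + 6)/(w - 11) + 78/19| < ε.
Combining over a common denominator, (-9w + 6)/(w - 11) + 78/19 = [(-9w + 6)·(-19) − 78·(w - 11)] / [(-19)·(w - 11)] = 93(w + 8) / ((-19)(w - 11)).
So |(-9w + 6)/(w - 11) + 78/19| = 93|w + 8| / (19·|w − 11|).
Require δ ≤ 19/2, so |w − 11| ≥ |-19| − |w + 8| > 19 − 19/2 = 19/2.
Hence |(-9w + 6)/(w - 11) + 78/19| < 93|w + 8|/(19·(19/2)) = (186/361)|w + 8|, which is < ε once |w + 8| < (361/186)ε.
Take δ = min(19/2, (361/186)ε). Then 0 < |w + 8| < δ forces both bounds, so |(-9w + 6)/(w - 11) + 78/19| < ε.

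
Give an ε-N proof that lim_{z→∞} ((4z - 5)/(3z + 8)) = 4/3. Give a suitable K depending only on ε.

K = (47/9)/ε

Fix ε > 0. We seek K > 0 such that z > K implies |(4z - 5)/(3z + 8) − (4/3)| < ε.
(4z - 5)/(3z + 8) − (4/3) = (3(4z - 5) − 4(3z + 8)) / (3(3z + 8)) = -47/(3(3z + 8)).
For z > 0 we have 3z + 8 > 3z, so |(4z - 5)/(3z + 8) − (4/3)| = 47/(3(3z + 8)) < 47/(3·3z) = (47/9)/z.
Thus |(4z - 5)/(3z + 8) − (4/3)| < ε whenever z > (47/9)/ε.
Take K = (47/9)/ε. If z > K then |(4z - 5)/(3z + 8) − (4/3)| < (47/9)/z < ε.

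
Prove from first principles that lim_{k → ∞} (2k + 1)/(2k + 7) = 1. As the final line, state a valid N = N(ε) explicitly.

N = 3/ε

Fix ε > 0. For k ≥ 1, |(2k + 1)/(2k + 7) − 1| = |-12|/(2(2k + 7)) = 12/(2(2k + 7)).
Since 2k + 7 ≥ 2k for k ≥ 1, this is ≤ 12/(2·2k) = 3/k.
So |(2k + 1)/(2k + 7) − 1| < ε whenever k > 3/ε.
Take N = 3/ε. If k > N then |(2k + 1)/(2k + 7) − 1| ≤ 3/k < ε.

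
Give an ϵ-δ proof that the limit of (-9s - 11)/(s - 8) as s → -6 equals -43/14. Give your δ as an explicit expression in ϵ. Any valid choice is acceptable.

δ = min(7, (98/83)ϵ)

Let ϵ > 0 be given. We want δ > 0 with 0 < |s + 6| < δ ⇒ |(-9s - 11)/(s - 8) + 43/14| < ϵ.
Combining over a common denominator, (-9s - 11)/(s - 8) + 43/14 = [(-9s - 11)·(-14) − 43·(s - 8)] / [(-14)·(s - 8)] = 83(s + 6) / ((-14)(s - 8)).
So |(-9s - 11)/(s - 8) + 43/14| = 83|s + 6| / (14·|s − 8|).
Restrict δ ≤ 7. Then |s + 6| < 7 gives |s − 8| = |(s + 6) + (-14)| ≥ 14 − 7 = 7.
Hence |(-9s - 11)/(s - 8) + 43/14| < 83|s + 6|/(14·7) = (83/98)|s + 6|, which is < ϵ once |s + 6| < (98/83)ϵ.
Take δ = min(7, (98/83)ϵ). Then 0 < |s + 6| < δ forces both bounds, so |(-9s - 11)/(s - 8) + 43/14| < ϵ.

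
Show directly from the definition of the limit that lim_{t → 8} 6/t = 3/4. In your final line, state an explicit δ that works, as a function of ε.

δ = min(4, (16/3)ε)

Let ε > 0 be given. We seek δ > 0 such that 0 < |t − 8| < δ implies |6/t − (3/4)| < ε.
|6/t − (3/4)| = 6·|8 − t|/(8·|t|) = 6|t − 8|/(8|t|).
Restrict δ ≤ 4. Then |t − 8| < 4 gives |t| > 4, so 8|t| > 32.
Then |6/t − (3/4)| < 6|t − 8|/32, which is < ε when |t − 8| < (16/3)ε.
Take δ = min(4, (16/3)ε). Then 0 < |t − 8| < δ gives both |t − 8| < 4 and |t − 8| < (16/3)ε, so |6/t − (3/4)| < ε.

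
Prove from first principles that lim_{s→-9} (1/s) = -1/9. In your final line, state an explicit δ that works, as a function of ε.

δ = min(9/2, (81/2)ε)

Suppose ε > 0. We seek δ > 0 such that 0 < |s + 9| < δ implies |1/s + 1/9| < ε.
|1/s + 1/9| = |-9 − s|/(9·|s|) = |s + 9|/(9|s|).
Require δ ≤ 9/2 so that |s| > 9 − 9/2 = 9/2, hence 9|s| > 81/2.
Then |1/s + 1/9| < |s + 9|/(81/2), which is < ε when |s + 9| < (81/2)ε.
Take δ = min(9/2, (81/2)ε). Then 0 < |s + 9| < δ gives both |s + 9| < 9/2 and |s + 9| < (81/2)ε, so |1/s + 1/9| < ε.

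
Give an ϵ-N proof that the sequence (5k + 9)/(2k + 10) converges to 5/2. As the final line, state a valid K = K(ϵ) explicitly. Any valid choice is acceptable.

K = 8/ϵ

Suppose ϵ > 0. For k ≥ 1, |(5k + 9)/(2k + 10) − (5/2)| = |-32|/(2(2k + 10)) = 32/(2(2k + 10)).
Since 2k + 10 ≥ 2k for k ≥ 1, this is ≤ 32/(2·2k) = 8/k.
So |(5k + 9)/(2k + 10) − (5/2)| < ϵ whenever k > 8/ϵ.
Take K = 8/ϵ. If k > K then |(5k + 9)/(2k + 10) − (5/2)| ≤ 8/k < ϵ.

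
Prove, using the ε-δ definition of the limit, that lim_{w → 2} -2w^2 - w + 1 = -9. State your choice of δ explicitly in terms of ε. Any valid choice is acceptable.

Suppose ε > 0. We want δ > 0 such that 0 < |w − 2| < δ implies |(-2w^2 - w + 1) + 9| < ε.
(-2w^2 - w + 1) + 9 = -2w^2 - w + 10 = (w − 2)(-2w - 5).
So |(-2w^2 - w + 1) + 9| = |w − 2|·|-2w - 5|.
Assume first that |w − 2| < 1, so |w| < 3. Then |-2w - 5| ≤ 2·3 + 5 = 11.
Hence |(-2w^2 - w + 1) + 9| ≤ 11|w − 2| < ε provided |w − 2| < ε/11.
Choosing δ = min(1, ε/11) ensures both conditions, hence |(-2w^2 - w + 1) + 9| < ε.

δ = min(1, ε/11)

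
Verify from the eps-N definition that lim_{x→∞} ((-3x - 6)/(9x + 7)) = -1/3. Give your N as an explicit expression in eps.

Fix eps > 0. We seek N > 0 such that x > N implies |(-3x - 6)/(9x + 7) + 1/3| < eps.
(-3x - 6)/(9x + 7) + 1/3 = (9(-3x - 6) − (-3)(9x + 7)) / (9(9x + 7)) = -33/(9(9x + 7)).
For x > 0 we have 9x + 7 > 9x, so |(-3x - 6)/(9x + 7) + 1/3| = 33/(9(9x + 7)) < 33/(9·9x) = (11/27)/x.
Thus |(-3x - 6)/(9x + 7) + 1/3| < eps whenever x > (11/27)/eps.
Take N = (11/27)/eps. If x > N then |(-3x - 6)/(9x + 7) + 1/3| < (11/27)/x < eps.

N = (11/27)/eps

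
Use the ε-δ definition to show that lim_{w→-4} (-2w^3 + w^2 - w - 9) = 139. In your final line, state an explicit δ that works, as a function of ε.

δ = min(2, ε/163)

Suppose ε > 0. We want δ > 0 such that 0 < |w + 4| < δ implies |(-2w^3 + w^2 - w - 9) − 139| < ε.
(-2w^3 + w^2 - w - 9) − 139 = -2w^3 + w^2 - w - 148 = (w + 4)(-2w^2 + 9w - 37).
So |(-2w^3 + w^2 - w - 9) − 139| = |w + 4|·|-2w^2 + 9w - 37|.
Assume first that |w + 4| < 2, so |w| < 6. Then |-2w^2 + 9w - 37| ≤ 2·6^2 + 9·6 + 37 = 163.
Hence |(-2w^3 + w^2 - w - 9) − 139| ≤ 163|w + 4| < ε provided |w + 4| < ε/163.
Take δ = min(2, ε/163). Then 0 < |w + 4| < δ gives both |w + 4| < 2 and |w + 4| < ε/163, so |(-2w^3 + w^2 - w - 9) − 139| < ε.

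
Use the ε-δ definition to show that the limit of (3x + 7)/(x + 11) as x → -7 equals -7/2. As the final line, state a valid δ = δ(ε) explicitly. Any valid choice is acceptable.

δ = min(2, (4/13)ε)

Let ε > 0. We want δ > 0 with 0 < |x + 7| < δ ⇒ |(3x + 7)/(x + 11) + 7/2| < ε.
Combining over a common denominator, (3x + 7)/(x + 11) + 7/2 = [(3x + 7)·4 − (-14)·(x + 11)] / [4·(x + 11)] = 26(x + 7) / (4(x + 11)).
So |(3x + 7)/(x + 11) + 7/2| = 26|x + 7| / (4·|x + 11|).
Require δ ≤ 2, so |x + 11| ≥ |4| − |x + 7| > 4 − 2 = 2.
Hence |(3x + 7)/(x + 11) + 7/2| < 26|x + 7|/(4·2) = (13/4)|x + 7|, which is < ε once |x + 7| < (4/13)ε.
Take δ = min(2, (4/13)ε). Then 0 < |x + 7| < δ forces both bounds, so |(3x + 7)/(x + 11) + 7/2| < ε.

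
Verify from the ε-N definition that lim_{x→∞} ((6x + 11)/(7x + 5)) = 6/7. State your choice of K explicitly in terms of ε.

K = (47/49)/ε

Let ε > 0 be given. We seek K > 0 such that x > K implies |(6x + 11)/(7x + 5) − (6/7)| < ε.
(6x + 11)/(7x + 5) − (6/7) = (7(6x + 11) − 6(7x + 5)) / (7(7x + 5)) = 47/(7(7x + 5)).
For x > 0 we have 7x + 5 > 7x, so |(6x + 11)/(7x + 5) − (6/7)| = 47/(7(7x + 5)) < 47/(7·7x) = (47/49)/x.
Thus |(6x + 11)/(7x + 5) − (6/7)| < ε whenever x > (47/49)/ε.
Take K = (47/49)/ε. If x > K then |(6x + 11)/(7x + 5) − (6/7)| < (47/49)/x < ε.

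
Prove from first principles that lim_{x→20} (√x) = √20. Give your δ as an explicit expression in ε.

Suppose ε > 0. We want δ > 0 such that 0 < |x − 20| < δ implies |√x − √20| < ε.
Rationalise: √x − √20 = (x − 20)/(√x + √20), so |√x − √20| = |x − 20|/(√x + √20).
Restrict δ ≤ 20 so that |x − 20| < 20 forces x > 0, and then √x + √20 > √20.
Hence |√x − √20| < |x − 20|/√20, which is < ε once |x − 20| < √20·ε.
Take δ = min(20, √20·ε). If 0 < |x − 20| < δ then x > 0 and |√x − √20| < |x − 20|/√20 < ε.

δ = min(20, √20·ε)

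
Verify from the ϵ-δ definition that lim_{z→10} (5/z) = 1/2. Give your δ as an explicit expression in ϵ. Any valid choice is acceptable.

Suppose ϵ > 0. We seek δ > 0 such that 0 < |z − 10| < δ implies |5/z − (1/2)| < ϵ.
|5/z − (1/2)| = 5·|10 − z|/(10·|z|) = 5|z − 10|/(10|z|).
Restrict δ ≤ 5. Then |z − 10| < 5 gives |z| > 5, so 10|z| > 50.
Then |5/z − (1/2)| < 5|z − 10|/50, which is < ϵ when |z − 10| < 10ϵ.
Take δ = min(5, 10ϵ). Then 0 < |z − 10| < δ gives both |z − 10| < 5 and |z − 10| < 10ϵ, so |5/z − (1/2)| < ϵ.

δ = min(5, 10ϵ)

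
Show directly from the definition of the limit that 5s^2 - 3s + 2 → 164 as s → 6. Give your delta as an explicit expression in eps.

delta = min(1, eps/62)

Let eps > 0. We want delta > 0 such that 0 < |s − 6| < delta implies |(5s^2 - 3s + 2) − 164| < eps.
(5s^2 - 3s + 2) − 164 = 5s^2 - 3s - 162 = (s − 6)(5s + 27).
So |(5s^2 - 3s + 2) − 164| = |s − 6|·|5s + 27|.
Require delta ≤ 1. Then |s − 6| < 1 gives |s| < 7, and by the triangle inequality |5s + 27| ≤ 5·7 + 27 = 62.
Hence |(5s^2 - 3s + 2) − 164| ≤ 62|s − 6| < eps provided |s − 6| < eps/62.
Take delta = min(1, eps/62). Then 0 < |s − 6| < delta gives both |s − 6| < 1 and |s − 6| < eps/62, so |(5s^2 - 3s + 2) − 164| < eps.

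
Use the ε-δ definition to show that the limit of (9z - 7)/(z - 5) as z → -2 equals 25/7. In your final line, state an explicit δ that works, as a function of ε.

Suppose ε > 0. We want δ > 0 with 0 < |z + 2| < δ ⇒ |(9z - 7)/(z - 5) − (25/7)| < ε.
Combining over a common denominator, (9z - 7)/(z - 5) − (25/7) = [(9z - 7)·(-7) − (-25)·(z - 5)] / [(-7)·(z - 5)] = -38(z + 2) / ((-7)(z - 5)).
So |(9z - 7)/(z - 5) − (25/7)| = 38|z + 2| / (7·|z − 5|).
Require δ ≤ 7/2, so |z − 5| ≥ |-7| − |z + 2| > 7 − 7/2 = 7/2.
Hence |(9z - 7)/(z - 5) − (25/7)| < 38|z + 2|/(7·(7/2)) = (76/49)|z + 2|, which is < ε once |z + 2| < (49/76)ε.
Take δ = min(7/2, (49/76)ε). Then 0 < |z + 2| < δ forces both bounds, so |(9z - 7)/(z - 5) − (25/7)| < ε.

δ = min(7/2, (49/76)ε)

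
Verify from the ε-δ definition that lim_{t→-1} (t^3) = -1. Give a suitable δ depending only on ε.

Suppose ε > 0. We seek δ > 0 with 0 < |t + 1| < δ ⇒ |t^3 + 1| < ε.
Factor: t^3 + 1 = (t + 1)(t^2 - t + 1), so |t^3 + 1| = |t + 1|·|t^2 - t + 1|.
Impose δ ≤ 1 so that |t| < 2; then |t^2 - t + 1| ≤ 7.
Hence |t^3 + 1| ≤ 7|t + 1|, which is < ε once |t + 1| < ε/7.
Take δ = min(1, ε/7). If 0 < |t + 1| < δ then both bounds hold and |t^3 + 1| ≤ 7|t + 1| < 7·(ε/7) = ε.

δ = min(1, ε/7)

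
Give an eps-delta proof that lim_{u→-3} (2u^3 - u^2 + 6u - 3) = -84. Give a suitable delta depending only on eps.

Suppose eps > 0. We want delta > 0 such that 0 < |u + 3| < delta implies |(2u^3 - u^2 + 6u - 3) + 84| < eps.
(2u^3 - u^2 + 6u - 3) + 84 = 2u^3 - u^2 + 6u + 81 = (u + 3)(2u^2 - 7u + 27).
So |(2u^3 - u^2 + 6u - 3) + 84| = |u + 3|·|2u^2 - 7u + 27|.
Assume first that |u + 3| < 2, so |u| < 5. Then |2u^2 - 7u + 27| ≤ 2·5^2 + 7·5 + 27 = 112.
Hence |(2u^3 - u^2 + 6u - 3) + 84| ≤ 112|u + 3| < eps provided |u + 3| < eps/112.
Choosing delta = min(2, eps/112) ensures both conditions, hence |(2u^3 - u^2 + 6u - 3) + 84| < eps.

delta = min(2, eps/112)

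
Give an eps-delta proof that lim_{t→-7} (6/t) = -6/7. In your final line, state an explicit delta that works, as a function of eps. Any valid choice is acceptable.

delta = min(7/2, (49/12)eps)

Let eps > 0 be given. We seek delta > 0 such that 0 < |t + 7| < delta implies |6/t + 6/7| < eps.
|6/t + 6/7| = 6·|-7 − t|/(7·|t|) = 6|t + 7|/(7|t|).
Require delta ≤ 7/2 so that |t| > 7 − 7/2 = 7/2, hence 7|t| > 49/2.
Then |6/t + 6/7| < 6|t + 7|/(49/2), which is < eps when |t + 7| < (49/12)eps.
Take delta = min(7/2, (49/12)eps). Then 0 < |t + 7| < delta gives both |t + 7| < 7/2 and |t + 7| < (49/12)eps, so |6/t + 6/7| < eps.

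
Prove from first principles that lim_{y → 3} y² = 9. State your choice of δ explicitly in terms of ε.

δ = min(1, ε/7)

Let ε > 0. We seek δ > 0 with 0 < |y − 3| < δ ⇒ |y² − 9| < ε.
Factor: y² − 9 = (y − 3)(y + 3), so |y² − 9| = |y − 3|·|y + 3|.
Impose δ ≤ 1 so that |y| < 4; then |y + 3| ≤ 7.
Hence |y² − 9| ≤ 7|y − 3|, which is < ε once |y − 3| < ε/7.
Take δ = min(1, ε/7). If 0 < |y − 3| < δ then both bounds hold and |y² − 9| ≤ 7|y − 3| < 7·(ε/7) = ε.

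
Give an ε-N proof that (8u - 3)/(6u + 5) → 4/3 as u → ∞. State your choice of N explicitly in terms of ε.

N = (29/18)/ε

Fix ε > 0. We seek N > 0 such that u > N implies |(8u - 3)/(6u + 5) − (4/3)| < ε.
(8u - 3)/(6u + 5) − (4/3) = (6(8u - 3) − 8(6u + 5)) / (6(6u + 5)) = -58/(6(6u + 5)).
For u > 0 we have 6u + 5 > 6u, so |(8u - 3)/(6u + 5) − (4/3)| = 58/(6(6u + 5)) < 58/(6·6u) = (29/18)/u.
Thus |(8u - 3)/(6u + 5) − (4/3)| < ε whenever u > (29/18)/ε.
Take N = (29/18)/ε. If u > N then |(8u - 3)/(6u + 5) − (4/3)| < (29/18)/u < ε.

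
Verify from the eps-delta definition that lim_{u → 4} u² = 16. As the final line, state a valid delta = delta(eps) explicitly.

Fix eps > 0. We seek delta > 0 with 0 < |u − 4| < delta ⇒ |u² − 16| < eps.
Factor: u² − 16 = (u − 4)(u + 4), so |u² − 16| = |u − 4|·|u + 4|.
Impose delta ≤ 1 so that |u| < 5; then |u + 4| ≤ 9.
Hence |u² − 16| ≤ 9|u − 4|, which is < eps once |u − 4| < eps/9.
Take delta = min(1, eps/9). If 0 < |u − 4| < delta then both bounds hold and |u² − 16| ≤ 9|u − 4| < 9·(eps/9) = eps.

delta = min(1, eps/9)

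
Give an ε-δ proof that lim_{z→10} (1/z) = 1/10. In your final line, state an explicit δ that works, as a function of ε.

Suppose ε > 0. We seek δ > 0 such that 0 < |z − 10| < δ implies |1/z − (1/10)| < ε.
|1/z − (1/10)| = |10 − z|/(10·|z|) = |z − 10|/(10|z|).
Restrict δ ≤ 5. Then |z − 10| < 5 gives |z| > 5, so 10|z| > 50.
Then |1/z − (1/10)| < |z − 10|/50, which is < ε when |z − 10| < 50ε.
Take δ = min(5, 50ε). Then 0 < |z − 10| < δ gives both |z − 10| < 5 and |z − 10| < 50ε, so |1/z − (1/10)| < ε.

δ = min(5, 50ε)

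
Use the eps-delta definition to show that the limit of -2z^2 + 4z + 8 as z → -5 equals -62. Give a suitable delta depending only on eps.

Let eps > 0 be given. We want delta > 0 such that 0 < |z + 5| < delta implies |(-2z^2 + 4z + 8) + 62| < eps.
(-2z^2 + 4z + 8) + 62 = -2z^2 + 4z + 70 = (z + 5)(-2z + 14).
So |(-2z^2 + 4z + 8) + 62| = |z + 5|·|-2z + 14|.
Assume first that |z + 5| < 1, so |z| < 6. Then |-2z + 14| ≤ 2·6 + 14 = 26.
Hence |(-2z^2 + 4z + 8) + 62| ≤ 26|z + 5| < eps provided |z + 5| < eps/26.
Choosing delta = min(1, eps/26) ensures both conditions, hence |(-2z^2 + 4z + 8) + 62| < eps.

delta = min(1, eps/26)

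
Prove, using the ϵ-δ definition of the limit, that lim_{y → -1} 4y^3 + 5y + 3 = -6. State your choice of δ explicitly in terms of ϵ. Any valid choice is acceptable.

δ = min(1, ϵ/33)

Fix ϵ > 0. We want δ > 0 such that 0 < |y + 1| < δ implies |(4y^3 + 5y + 3) + 6| < ϵ.
(4y^3 + 5y + 3) + 6 = 4y^3 + 5y + 9 = (y + 1)(4y^2 - 4y + 9).
So |(4y^3 + 5y + 3) + 6| = |y + 1|·|4y^2 - 4y + 9|.
Assume first that |y + 1| < 1, so |y| < 2. Then |4y^2 - 4y + 9| ≤ 4·2^2 + 4·2 + 9 = 33.
Hence |(4y^3 + 5y + 3) + 6| ≤ 33|y + 1| < ϵ provided |y + 1| < ϵ/33.
Take δ = min(1, ϵ/33). Then 0 < |y + 1| < δ gives both |y + 1| < 1 and |y + 1| < ϵ/33, so |(4y^3 + 5y + 3) + 6| < ϵ.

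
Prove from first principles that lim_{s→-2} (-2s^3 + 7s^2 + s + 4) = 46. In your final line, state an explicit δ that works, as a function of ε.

δ = min(2, ε/97)

Let ε > 0. We want δ > 0 such that 0 < |s + 2| < δ implies |(-2s^3 + 7s^2 + s + 4) − 46| < ε.
(-2s^3 + 7s^2 + s + 4) − 46 = -2s^3 + 7s^2 + s - 42 = (s + 2)(-2s^2 + 11s - 21).
So |(-2s^3 + 7s^2 + s + 4) − 46| = |s + 2|·|-2s^2 + 11s - 21|.
Require δ ≤ 2. Then |s + 2| < 2 gives |s| < 4, and by the triangle inequality |-2s^2 + 11s - 21| ≤ 2·4^2 + 11·4 + 21 = 97.
Hence |(-2s^3 + 7s^2 + s + 4) − 46| ≤ 97|s + 2| < ε provided |s + 2| < ε/97.
Choosing δ = min(2, ε/97) ensures both conditions, hence |(-2s^3 + 7s^2 + s + 4) − 46| < ε.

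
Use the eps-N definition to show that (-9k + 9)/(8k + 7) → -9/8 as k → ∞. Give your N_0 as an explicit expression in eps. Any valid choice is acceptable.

N_0 = (135/64)/eps

Fix eps > 0. For k ≥ 1, |(-9k + 9)/(8k + 7) + 9/8| = |135|/(8(8k + 7)) = 135/(8(8k + 7)).
Since 8k + 7 ≥ 8k for k ≥ 1, this is ≤ 135/(8·8k) = (135/64)/k.
So |(-9k + 9)/(8k + 7) + 9/8| < eps whenever k > (135/64)/eps.
Take N_0 = (135/64)/eps. If k > N_0 then |(-9k + 9)/(8k + 7) + 9/8| ≤ (135/64)/k < eps.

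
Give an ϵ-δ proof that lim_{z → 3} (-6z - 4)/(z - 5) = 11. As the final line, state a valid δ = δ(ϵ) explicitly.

Let ϵ > 0. We want δ > 0 with 0 < |z − 3| < δ ⇒ |(-6z - 4)/(z - 5) − 11| < ϵ.
Combining over a common denominator, (-6z - 4)/(z - 5) − 11 = [(-6z - 4)·(-2) − (-22)·(z - 5)] / [(-2)·(z - 5)] = 34(z − 3) / ((-2)(z - 5)).
So |(-6z - 4)/(z - 5) − 11| = 34|z − 3| / (2·|z − 5|).
Require δ ≤ 1, so |z − 5| ≥ |-2| − |z − 3| > 2 − 1 = 1.
Hence |(-6z - 4)/(z - 5) − 11| < 34|z − 3|/(2·1) = 17|z − 3|, which is < ϵ once |z − 3| < (1/17)ϵ.
Take δ = min(1, (1/17)ϵ). Then 0 < |z − 3| < δ forces both bounds, so |(-6z - 4)/(z - 5) − 11| < ϵ.

δ = min(1, (1/17)ϵ)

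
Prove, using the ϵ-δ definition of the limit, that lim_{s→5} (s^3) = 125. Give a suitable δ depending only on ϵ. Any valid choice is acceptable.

Let ϵ > 0 be given. We seek δ > 0 with 0 < |s − 5| < δ ⇒ |s^3 − 125| < ϵ.
Factor: s^3 − 125 = (s − 5)(s^2 + 5s + 25), so |s^3 − 125| = |s − 5|·|s^2 + 5s + 25|.
Restrict δ ≤ 1. Then |s − 5| < 1 gives |s| < 6, so by the triangle inequality |s^2 + 5s + 25| ≤ 6^2 + 5·6 + 25 = 91.
Hence |s^3 − 125| ≤ 91|s − 5|, which is < ϵ once |s − 5| < ϵ/91.
Take δ = min(1, ϵ/91). If 0 < |s − 5| < δ then both bounds hold and |s^3 − 125| ≤ 91|s − 5| < 91·(ϵ/91) = ϵ.

δ = min(1, ϵ/91)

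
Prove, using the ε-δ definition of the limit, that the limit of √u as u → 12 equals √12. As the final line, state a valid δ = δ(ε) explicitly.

δ = min(12, √12·ε)

Let ε > 0. We want δ > 0 such that 0 < |u − 12| < δ implies |√u − √12| < ε.
Rationalise: √u − √12 = (u − 12)/(√u + √12), so |√u − √12| = |u − 12|/(√u + √12).
Restrict δ ≤ 12 so that |u − 12| < 12 forces u > 0, and then √u + √12 > √12.
Hence |√u − √12| < |u − 12|/√12, which is < ε once |u − 12| < √12·ε.
Take δ = min(12, √12·ε). If 0 < |u − 12| < δ then u > 0 and |√u − √12| < |u − 12|/√12 < ε.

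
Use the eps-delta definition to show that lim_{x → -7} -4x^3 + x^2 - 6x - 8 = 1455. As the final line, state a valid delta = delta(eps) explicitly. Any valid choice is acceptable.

Let eps > 0 be given. We want delta > 0 such that 0 < |x + 7| < delta implies |(-4x^3 + x^2 - 6x - 8) − 1455| < eps.
(-4x^3 + x^2 - 6x - 8) − 1455 = -4x^3 + x^2 - 6x - 1463 = (x + 7)(-4x^2 + 29x - 209).
So |(-4x^3 + x^2 - 6x - 8) − 1455| = |x + 7|·|-4x^2 + 29x - 209|.
Require delta ≤ 1. Then |x + 7| < 1 gives |x| < 8, and by the triangle inequality |-4x^2 + 29x - 209| ≤ 4·8^2 + 29·8 + 209 = 697.
Hence |(-4x^3 + x^2 - 6x - 8) − 1455| ≤ 697|x + 7| < eps provided |x + 7| < eps/697.
Choosing delta = min(1, eps/697) ensures both conditions, hence |(-4x^3 + x^2 - 6x - 8) − 1455| < eps.

delta = min(1, eps/697)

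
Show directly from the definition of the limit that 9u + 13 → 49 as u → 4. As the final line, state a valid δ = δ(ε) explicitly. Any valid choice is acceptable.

δ = ε/9

Fix ε > 0. We need δ > 0 so that 0 < |u − 4| < δ implies |(9u + 13) − 49| < ε.
|(9u + 13) − 49| = |9u - 36| = 9|u − 4|.
Thus it suffices that |u − 4| < ε/9.
Choosing δ = ε/9 gives |(9u + 13) − 49| = 9|u − 4| < ε whenever |u − 4| < δ.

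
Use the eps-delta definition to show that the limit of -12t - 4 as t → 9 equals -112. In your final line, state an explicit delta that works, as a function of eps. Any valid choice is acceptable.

Let eps > 0. We need delta > 0 so that 0 < |t − 9| < delta implies |(-12t - 4) + 112| < eps.
|(-12t - 4) + 112| = |-12t + 108| = 12|t − 9|.
So 12|t − 9| < eps exactly when |t − 9| < eps/12.
Take delta = eps/12. If 0 < |t − 9| < delta then |(-12t - 4) + 112| = 12|t − 9| < 12·(eps/12) = eps.

delta = eps/12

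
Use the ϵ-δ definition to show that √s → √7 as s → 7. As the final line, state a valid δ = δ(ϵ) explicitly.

Suppose ϵ > 0. We want δ > 0 such that 0 < |s − 7| < δ implies |√s − √7| < ϵ.
Rationalise: √s − √7 = (s − 7)/(√s + √7), so |√s − √7| = |s − 7|/(√s + √7).
Restrict δ ≤ 7 so that |s − 7| < 7 forces s > 0, and then √s + √7 > √7.
Hence |√s − √7| < |s − 7|/√7, which is < ϵ once |s − 7| < √7·ϵ.
Take δ = min(7, √7·ϵ). If 0 < |s − 7| < δ then s > 0 and |√s − √7| < |s − 7|/√7 < ϵ.

δ = min(7, √7·ϵ)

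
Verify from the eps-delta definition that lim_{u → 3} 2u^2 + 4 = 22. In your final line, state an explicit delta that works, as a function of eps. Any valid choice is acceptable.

delta = min(1, eps/14)

Let eps > 0 be given. We want delta > 0 such that 0 < |u − 3| < delta implies |(2u^2 + 4) − 22| < eps.
(2u^2 + 4) − 22 = 2u^2 - 18 = (u − 3)(2u + 6).
So |(2u^2 + 4) − 22| = |u − 3|·|2u + 6|.
Assume first that |u − 3| < 1, so |u| < 4. Then |2u + 6| ≤ 2·4 + 6 = 14.
Hence |(2u^2 + 4) − 22| ≤ 14|u − 3| < eps provided |u − 3| < eps/14.
Choosing delta = min(1, eps/14) ensures both conditions, hence |(2u^2 + 4) − 22| < eps.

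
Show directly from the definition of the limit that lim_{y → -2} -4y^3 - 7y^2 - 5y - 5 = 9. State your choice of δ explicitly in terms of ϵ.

Let ϵ > 0 be given. We want δ > 0 such that 0 < |y + 2| < δ implies |(-4y^3 - 7y^2 - 5y - 5) − 9| < ϵ.
(-4y^3 - 7y^2 - 5y - 5) − 9 = -4y^3 - 7y^2 - 5y - 14 = (y + 2)(-4y^2 + y - 7).
So |(-4y^3 - 7y^2 - 5y - 5) − 9| = |y + 2|·|-4y^2 + y - 7|.
Assume first that |y + 2| < 1, so |y| < 3. Then |-4y^2 + y - 7| ≤ 4·3^2 + 3 + 7 = 46.
Hence |(-4y^3 - 7y^2 - 5y - 5) − 9| ≤ 46|y + 2| < ϵ provided |y + 2| < ϵ/46.
Take δ = min(1, ϵ/46). Then 0 < |y + 2| < δ gives both |y + 2| < 1 and |y + 2| < ϵ/46, so |(-4y^3 - 7y^2 - 5y - 5) − 9| < ϵ.

δ = min(1, ϵ/46)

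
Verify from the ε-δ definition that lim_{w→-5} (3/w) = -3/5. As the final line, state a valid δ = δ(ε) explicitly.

Let ε > 0 be given. We seek δ > 0 such that 0 < |w + 5| < δ implies |3/w + 3/5| < ε.
|3/w + 3/5| = 3·|-5 − w|/(5·|w|) = 3|w + 5|/(5|w|).
Restrict δ ≤ 5/2. Then |w + 5| < 5/2 gives |w| > 5/2, so 5|w| > 25/2.
Then |3/w + 3/5| < 3|w + 5|/(25/2), which is < ε when |w + 5| < (25/6)ε.
Take δ = min(5/2, (25/6)ε). Then 0 < |w + 5| < δ gives both |w + 5| < 5/2 and |w + 5| < (25/6)ε, so |3/w + 3/5| < ε.

δ = min(5/2, (25/6)ε)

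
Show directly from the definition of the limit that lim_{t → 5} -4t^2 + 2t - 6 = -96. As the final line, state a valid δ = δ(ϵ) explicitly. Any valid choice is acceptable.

δ = min(1, ϵ/42)

Let ϵ > 0. We want δ > 0 such that 0 < |t − 5| < δ implies |(-4t^2 + 2t - 6) + 96| < ϵ.
(-4t^2 + 2t - 6) + 96 = -4t^2 + 2t + 90 = (t − 5)(-4t - 18).
So |(-4t^2 + 2t - 6) + 96| = |t − 5|·|-4t - 18|.
Require δ ≤ 1. Then |t − 5| < 1 gives |t| < 6, and by the triangle inequality |-4t - 18| ≤ 4·6 + 18 = 42.
Hence |(-4t^2 + 2t - 6) + 96| ≤ 42|t − 5| < ϵ provided |t − 5| < ϵ/42.
Take δ = min(1, ϵ/42). Then 0 < |t − 5| < δ gives both |t − 5| < 1 and |t − 5| < ϵ/42, so |(-4t^2 + 2t - 6) + 96| < ϵ.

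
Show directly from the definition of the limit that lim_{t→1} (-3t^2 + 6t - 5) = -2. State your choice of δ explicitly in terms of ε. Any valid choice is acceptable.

δ = min(1, ε/9)

Let ε > 0 be given. We want δ > 0 such that 0 < |t − 1| < δ implies |(-3t^2 + 6t - 5) + 2| < ε.
(-3t^2 + 6t - 5) + 2 = -3t^2 + 6t - 3 = (t − 1)(-3t + 3).
So |(-3t^2 + 6t - 5) + 2| = |t − 1|·|-3t + 3|.
Assume first that |t − 1| < 1, so |t| < 2. Then |-3t + 3| ≤ 3·2 + 3 = 9.
Hence |(-3t^2 + 6t - 5) + 2| ≤ 9|t − 1| < ε provided |t − 1| < ε/9.
Take δ = min(1, ε/9). Then 0 < |t − 1| < δ gives both |t − 1| < 1 and |t − 1| < ε/9, so |(-3t^2 + 6t - 5) + 2| < ε.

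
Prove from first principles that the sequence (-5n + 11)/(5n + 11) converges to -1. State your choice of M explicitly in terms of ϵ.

M = (22/5)/ϵ

Let ϵ > 0 be given. For n ≥ 1, |(-5n + 11)/(5n + 11) + 1| = |110|/(5(5n + 11)) = 110/(5(5n + 11)).
Since 5n + 11 ≥ 5n for n ≥ 1, this is ≤ 110/(5·5n) = (22/5)/n.
So |(-5n + 11)/(5n + 11) + 1| < ϵ whenever n > (22/5)/ϵ.
Take M = (22/5)/ϵ. If n > M then |(-5n + 11)/(5n + 11) + 1| ≤ (22/5)/n < ϵ.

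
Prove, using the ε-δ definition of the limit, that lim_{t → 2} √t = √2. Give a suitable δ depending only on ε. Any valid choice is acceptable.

Let ε > 0 be given. We want δ > 0 such that 0 < |t − 2| < δ implies |√t − √2| < ε.
Multiplying by the conjugate, |√t − √2| = |t − 2|/(√t + √2).
Restrict δ ≤ 2 so that |t − 2| < 2 forces t > 0, and then √t + √2 > √2.
Hence |√t − √2| < |t − 2|/√2, which is < ε once |t − 2| < √2·ε.
Take δ = min(2, √2·ε). If 0 < |t − 2| < δ then t > 0 and |√t − √2| < |t − 2|/√2 < ε.

δ = min(2, √2·ε)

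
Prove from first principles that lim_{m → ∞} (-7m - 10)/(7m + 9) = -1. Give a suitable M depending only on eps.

M = (1/7)/eps

Fix eps > 0. For m ≥ 1, |(-7m - 10)/(7m + 9) + 1| = |-7|/(7(7m + 9)) = 7/(7(7m + 9)).
Since 7m + 9 ≥ 7m for m ≥ 1, this is ≤ 7/(7·7m) = (1/7)/m.
So |(-7m - 10)/(7m + 9) + 1| < eps whenever m > (1/7)/eps.
Take M = (1/7)/eps. If m > M then |(-7m - 10)/(7m + 9) + 1| ≤ (1/7)/m < eps.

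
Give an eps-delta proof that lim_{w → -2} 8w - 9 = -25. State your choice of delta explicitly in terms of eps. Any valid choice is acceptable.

Fix eps > 0. We need delta > 0 so that 0 < |w + 2| < delta implies |(8w - 9) + 25| < eps.
|(8w - 9) + 25| = |8w + 16| = 8|w + 2|.
Thus it suffices that |w + 2| < eps/8.
Take delta = eps/8. If 0 < |w + 2| < delta then |(8w - 9) + 25| = 8|w + 2| < 8·(eps/8) = eps.

delta = eps/8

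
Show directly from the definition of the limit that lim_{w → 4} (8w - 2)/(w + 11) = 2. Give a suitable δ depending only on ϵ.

δ = min(15/2, (5/4)ϵ)

Let ϵ > 0 be given. We want δ > 0 with 0 < |w − 4| < δ ⇒ |(8w - 2)/(w + 11) − 2| < ϵ.
Combining over a common denominator, (8w - 2)/(w + 11) − 2 = [(8w - 2)·15 − 30·(w + 11)] / [15·(w + 11)] = 90(w − 4) / (15(w + 11)).
So |(8w - 2)/(w + 11) − 2| = 90|w − 4| / (15·|w + 11|).
Restrict δ ≤ 15/2. Then |w − 4| < 15/2 gives |w + 11| = |(w − 4) + 15| ≥ 15 − 15/2 = 15/2.
Hence |(8w - 2)/(w + 11) − 2| < 90|w − 4|/(15·(15/2)) = (4/5)|w − 4|, which is < ϵ once |w − 4| < (5/4)ϵ.
Take δ = min(15/2, (5/4)ϵ). Then 0 < |w − 4| < δ forces both bounds, so |(8w - 2)/(w + 11) − 2| < ϵ.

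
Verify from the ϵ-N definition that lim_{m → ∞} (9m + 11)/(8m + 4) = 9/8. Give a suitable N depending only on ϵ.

N = (13/16)/ϵ

Let ϵ > 0. For m ≥ 1, |(9m + 11)/(8m + 4) − (9/8)| = |52|/(8(8m + 4)) = 52/(8(8m + 4)).
Since 8m + 4 ≥ 8m for m ≥ 1, this is ≤ 52/(8·8m) = (13/16)/m.
So |(9m + 11)/(8m + 4) − (9/8)| < ϵ whenever m > (13/16)/ϵ.
Take N = (13/16)/ϵ. If m > N then |(9m + 11)/(8m + 4) − (9/8)| ≤ (13/16)/m < ϵ.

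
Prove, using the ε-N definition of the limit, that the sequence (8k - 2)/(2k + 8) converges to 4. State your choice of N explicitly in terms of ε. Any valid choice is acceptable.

N = 17/ε

Suppose ε > 0. For k ≥ 1, |(8k - 2)/(2k + 8) − 4| = |-68|/(2(2k + 8)) = 68/(2(2k + 8)).
Since 2k + 8 ≥ 2k for k ≥ 1, this is ≤ 68/(2·2k) = 17/k.
So |(8k - 2)/(2k + 8) − 4| < ε whenever k > 17/ε.
Take N = 17/ε. If k > N then |(8k - 2)/(2k + 8) − 4| ≤ 17/k < ε.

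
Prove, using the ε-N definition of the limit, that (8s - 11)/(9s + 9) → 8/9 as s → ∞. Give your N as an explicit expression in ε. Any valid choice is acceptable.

N = (19/9)/ε

Suppose ε > 0. We seek N > 0 such that s > N implies |(8s - 11)/(9s + 9) − (8/9)| < ε.
(8s - 11)/(9s + 9) − (8/9) = (9(8s - 11) − 8(9s + 9)) / (9(9s + 9)) = -171/(9(9s + 9)).
For s > 0 we have 9s + 9 > 9s, so |(8s - 11)/(9s + 9) − (8/9)| = 171/(9(9s + 9)) < 171/(9·9s) = (19/9)/s.
Thus |(8s - 11)/(9s + 9) − (8/9)| < ε whenever s > (19/9)/ε.
Take N = (19/9)/ε. If s > N then |(8s - 11)/(9s + 9) − (8/9)| < (19/9)/s < ε.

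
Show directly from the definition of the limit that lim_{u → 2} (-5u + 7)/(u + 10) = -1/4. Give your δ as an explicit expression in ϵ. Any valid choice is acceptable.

Suppose ϵ > 0. We want δ > 0 with 0 < |u − 2| < δ ⇒ |(-5u + 7)/(u + 10) + 1/4| < ϵ.
Combining over a common denominator, (-5u + 7)/(u + 10) + 1/4 = [(-5u + 7)·12 − (-3)·(u + 10)] / [12·(u + 10)] = -57(u − 2) / (12(u + 10)).
So |(-5u + 7)/(u + 10) + 1/4| = 57|u − 2| / (12·|u + 10|).
Restrict δ ≤ 6. Then |u − 2| < 6 gives |u + 10| = |(u − 2) + 12| ≥ 12 − 6 = 6.
Hence |(-5u + 7)/(u + 10) + 1/4| < 57|u − 2|/(12·6) = (19/24)|u − 2|, which is < ϵ once |u − 2| < (24/19)ϵ.
Take δ = min(6, (24/19)ϵ). Then 0 < |u − 2| < δ forces both bounds, so |(-5u + 7)/(u + 10) + 1/4| < ϵ.

δ = min(6, (24/19)ϵ)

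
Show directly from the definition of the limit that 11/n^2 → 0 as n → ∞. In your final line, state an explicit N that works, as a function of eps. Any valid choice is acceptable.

N = (11/eps)^{1/2}

Suppose eps > 0. For n ≥ 1, |11/n^2 − 0| = 11/n^2.
11/n^2 < eps ⇔ n^2 > 11/eps ⇔ n > (11/eps)^{1/2}.
Take N = (11/eps)^{1/2}. Then n > N implies 11/n^2 < eps.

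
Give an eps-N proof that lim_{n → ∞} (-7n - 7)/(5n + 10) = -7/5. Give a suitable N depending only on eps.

Suppose eps > 0. For n ≥ 1, |(-7n - 7)/(5n + 10) + 7/5| = |35|/(5(5n + 10)) = 35/(5(5n + 10)).
Since 5n + 10 ≥ 5n for n ≥ 1, this is ≤ 35/(5·5n) = (7/5)/n.
So |(-7n - 7)/(5n + 10) + 7/5| < eps whenever n > (7/5)/eps.
Take N = (7/5)/eps. If n > N then |(-7n - 7)/(5n + 10) + 7/5| ≤ (7/5)/n < eps.

N = (7/5)/eps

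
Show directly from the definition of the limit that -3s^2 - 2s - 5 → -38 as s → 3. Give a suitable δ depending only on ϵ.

Suppose ϵ > 0. We want δ > 0 such that 0 < |s − 3| < δ implies |(-3s^2 - 2s - 5) + 38| < ϵ.
(-3s^2 - 2s - 5) + 38 = -3s^2 - 2s + 33 = (s − 3)(-3s - 11).
So |(-3s^2 - 2s - 5) + 38| = |s − 3|·|-3s - 11|.
Assume first that |s − 3| < 1, so |s| < 4. Then |-3s - 11| ≤ 3·4 + 11 = 23.
Hence |(-3s^2 - 2s - 5) + 38| ≤ 23|s − 3| < ϵ provided |s − 3| < ϵ/23.
Choosing δ = min(1, ϵ/23) ensures both conditions, hence |(-3s^2 - 2s - 5) + 38| < ϵ.

δ = min(1, ϵ/23)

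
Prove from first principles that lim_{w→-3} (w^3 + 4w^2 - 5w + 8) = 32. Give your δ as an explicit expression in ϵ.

Fix ϵ > 0. We want δ > 0 such that 0 < |w + 3| < δ implies |(w^3 + 4w^2 - 5w + 8) − 32| < ϵ.
(w^3 + 4w^2 - 5w + 8) − 32 = w^3 + 4w^2 - 5w - 24 = (w + 3)(w^2 + w - 8).
So |(w^3 + 4w^2 - 5w + 8) − 32| = |w + 3|·|w^2 + w - 8|.
Require δ ≤ 1. Then |w + 3| < 1 gives |w| < 4, and by the triangle inequality |w^2 + w - 8| ≤ 4^2 + 4 + 8 = 28.
Hence |(w^3 + 4w^2 - 5w + 8) − 32| ≤ 28|w + 3| < ϵ provided |w + 3| < ϵ/28.
Choosing δ = min(1, ϵ/28) ensures both conditions, hence |(w^3 + 4w^2 - 5w + 8) − 32| < ϵ.

δ = min(1, ϵ/28)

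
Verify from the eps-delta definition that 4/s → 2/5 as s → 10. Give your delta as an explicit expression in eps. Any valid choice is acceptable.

delta = min(5, (25/2)eps)

Suppose eps > 0. We seek delta > 0 such that 0 < |s − 10| < delta implies |4/s − (2/5)| < eps.
|4/s − (2/5)| = 4·|10 − s|/(10·|s|) = 4|s − 10|/(10|s|).
Restrict delta ≤ 5. Then |s − 10| < 5 gives |s| > 5, so 10|s| > 50.
Then |4/s − (2/5)| < 4|s − 10|/50, which is < eps when |s − 10| < (25/2)eps.
Take delta = min(5, (25/2)eps). Then 0 < |s − 10| < delta gives both |s − 10| < 5 and |s − 10| < (25/2)eps, so |4/s − (2/5)| < eps.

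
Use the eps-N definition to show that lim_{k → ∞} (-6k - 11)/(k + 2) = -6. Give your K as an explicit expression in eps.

Let eps > 0. For k ≥ 1, |(-6k - 11)/(k + 2) + 6| = |1|/((k + 2)) = 1/((k + 2)).
Since k + 2 ≥ k for k ≥ 1, this is ≤ 1/(k) = 1/k.
So |(-6k - 11)/(k + 2) + 6| < eps whenever k > 1/eps.
Take K = 1/eps. If k > K then |(-6k - 11)/(k + 2) + 6| ≤ 1/k < eps.

K = 1/eps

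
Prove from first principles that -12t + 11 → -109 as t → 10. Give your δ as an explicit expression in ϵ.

δ = ϵ/12

Let ϵ > 0 be given. We need δ > 0 so that 0 < |t − 10| < δ implies |(-12t + 11) + 109| < ϵ.
Since (-12t + 11) + 109 = -12(t − 10), we have |(-12t + 11) + 109| = 12|t − 10|.
Thus it suffices that |t − 10| < ϵ/12.
Take δ = ϵ/12. If 0 < |t − 10| < δ then |(-12t + 11) + 109| = 12|t − 10| < 12·(ϵ/12) = ϵ.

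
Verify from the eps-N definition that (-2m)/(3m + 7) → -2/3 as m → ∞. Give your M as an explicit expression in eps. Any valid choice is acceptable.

Fix eps > 0. For m ≥ 1, |(-2m)/(3m + 7) + 2/3| = |14|/(3(3m + 7)) = 14/(3(3m + 7)).
Since 3m + 7 ≥ 3m for m ≥ 1, this is ≤ 14/(3·3m) = (14/9)/m.
So |(-2m)/(3m + 7) + 2/3| < eps whenever m > (14/9)/eps.
Take M = (14/9)/eps. If m > M then |(-2m)/(3m + 7) + 2/3| ≤ (14/9)/m < eps.

M = (14/9)/eps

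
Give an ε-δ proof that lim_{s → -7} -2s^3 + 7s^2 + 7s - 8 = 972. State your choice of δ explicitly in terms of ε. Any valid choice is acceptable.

δ = min(1, ε/436)

Let ε > 0 be given. We want δ > 0 such that 0 < |s + 7| < δ implies |(-2s^3 + 7s^2 + 7s - 8) − 972| < ε.
(-2s^3 + 7s^2 + 7s - 8) − 972 = -2s^3 + 7s^2 + 7s - 980 = (s + 7)(-2s^2 + 21s - 140).
So |(-2s^3 + 7s^2 + 7s - 8) − 972| = |s + 7|·|-2s^2 + 21s - 140|.
Require δ ≤ 1. Then |s + 7| < 1 gives |s| < 8, and by the triangle inequality |-2s^2 + 21s - 140| ≤ 2·8^2 + 21·8 + 140 = 436.
Hence |(-2s^3 + 7s^2 + 7s - 8) − 972| ≤ 436|s + 7| < ε provided |s + 7| < ε/436.
Take δ = min(1, ε/436). Then 0 < |s + 7| < δ gives both |s + 7| < 1 and |s + 7| < ε/436, so |(-2s^3 + 7s^2 + 7s - 8) − 972| < ε.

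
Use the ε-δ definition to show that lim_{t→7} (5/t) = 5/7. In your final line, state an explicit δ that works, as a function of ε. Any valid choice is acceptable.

Suppose ε > 0. We seek δ > 0 such that 0 < |t − 7| < δ implies |5/t − (5/7)| < ε.
|5/t − (5/7)| = 5·|7 − t|/(7·|t|) = 5|t − 7|/(7|t|).
Restrict δ ≤ 7/2. Then |t − 7| < 7/2 gives |t| > 7/2, so 7|t| > 49/2.
Then |5/t − (5/7)| < 5|t − 7|/(49/2), which is < ε when |t − 7| < (49/10)ε.
Take δ = min(7/2, (49/10)ε). Then 0 < |t − 7| < δ gives both |t − 7| < 7/2 and |t − 7| < (49/10)ε, so |5/t − (5/7)| < ε.

δ = min(7/2, (49/10)ε)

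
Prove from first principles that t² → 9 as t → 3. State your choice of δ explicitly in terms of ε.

Suppose ε > 0. We seek δ > 0 with 0 < |t − 3| < δ ⇒ |t² − 9| < ε.
Factor: t² − 9 = (t − 3)(t + 3), so |t² − 9| = |t − 3|·|t + 3|.
Impose δ ≤ 1 so that |t| < 4; then |t + 3| ≤ 7.
Hence |t² − 9| ≤ 7|t − 3|, which is < ε once |t − 3| < ε/7.
Take δ = min(1, ε/7). If 0 < |t − 3| < δ then both bounds hold and |t² − 9| ≤ 7|t − 3| < 7·(ε/7) = ε.

δ = min(1, ε/7)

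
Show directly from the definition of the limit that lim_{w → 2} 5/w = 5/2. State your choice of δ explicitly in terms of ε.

Let ε > 0. We seek δ > 0 such that 0 < |w − 2| < δ implies |5/w − (5/2)| < ε.
|5/w − (5/2)| = 5·|2 − w|/(2·|w|) = 5|w − 2|/(2|w|).
Restrict δ ≤ 1. Then |w − 2| < 1 gives |w| > 1, so 2|w| > 2.
Then |5/w − (5/2)| < 5|w − 2|/2, which is < ε when |w − 2| < (2/5)ε.
Take δ = min(1, (2/5)ε). Then 0 < |w − 2| < δ gives both |w − 2| < 1 and |w − 2| < (2/5)ε, so |5/w − (5/2)| < ε.

δ = min(1, (2/5)ε)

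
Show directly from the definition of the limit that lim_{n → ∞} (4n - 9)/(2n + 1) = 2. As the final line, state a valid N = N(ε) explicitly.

N = (11/2)/ε

Let ε > 0 be given. For n ≥ 1, |(4n - 9)/(2n + 1) − 2| = |-22|/(2(2n + 1)) = 22/(2(2n + 1)).
Since 2n + 1 ≥ 2n for n ≥ 1, this is ≤ 22/(2·2n) = (11/2)/n.
So |(4n - 9)/(2n + 1) − 2| < ε whenever n > (11/2)/ε.
Take N = (11/2)/ε. If n > N then |(4n - 9)/(2n + 1) − 2| ≤ (11/2)/n < ε.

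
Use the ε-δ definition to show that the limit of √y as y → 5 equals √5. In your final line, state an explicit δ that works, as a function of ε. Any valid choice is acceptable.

δ = min(5, √5·ε)

Suppose ε > 0. We want δ > 0 such that 0 < |y − 5| < δ implies |√y − √5| < ε.
Rationalise: √y − √5 = (y − 5)/(√y + √5), so |√y − √5| = |y − 5|/(√y + √5).
Restrict δ ≤ 5 so that |y − 5| < 5 forces y > 0, and then √y + √5 > √5.
Hence |√y − √5| < |y − 5|/√5, which is < ε once |y − 5| < √5·ε.
Take δ = min(5, √5·ε). If 0 < |y − 5| < δ then y > 0 and |√y − √5| < |y − 5|/√5 < ε.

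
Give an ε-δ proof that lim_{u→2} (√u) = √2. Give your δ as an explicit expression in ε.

Let ε > 0 be given. We want δ > 0 such that 0 < |u − 2| < δ implies |√u − √2| < ε.
Multiplying by the conjugate, |√u − √2| = |u − 2|/(√u + √2).
Restrict δ ≤ 2 so that |u − 2| < 2 forces u > 0, and then √u + √2 > √2.
Hence |√u − √2| < |u − 2|/√2, which is < ε once |u − 2| < √2·ε.
Take δ = min(2, √2·ε). If 0 < |u − 2| < δ then u > 0 and |√u − √2| < |u − 2|/√2 < ε.

δ = min(2, √2·ε)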